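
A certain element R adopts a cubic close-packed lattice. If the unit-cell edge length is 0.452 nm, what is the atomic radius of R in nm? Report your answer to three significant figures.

0.160 nm

In an FCC lattice, atoms touch along the face diagonal, so √2·a = 4r.
r = √2·a/4 = 1.4142 × 0.452 / 4 = 0.160 nm.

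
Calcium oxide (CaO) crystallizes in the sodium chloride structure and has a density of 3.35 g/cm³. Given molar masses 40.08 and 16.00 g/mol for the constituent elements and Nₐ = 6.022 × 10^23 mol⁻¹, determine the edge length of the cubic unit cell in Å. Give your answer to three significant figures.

4.81 Å

M(CaO) = 56.08 g/mol; Z = 4 formula units per cell.
a³ = Z·M/(N_A·ρ) = 4 × 56.08 / (6.022 × 10²³ × 3.35) = 1.112 × 10^-22 cm³, so a = 4.809 × 10^-8 cm = 4.81 Å.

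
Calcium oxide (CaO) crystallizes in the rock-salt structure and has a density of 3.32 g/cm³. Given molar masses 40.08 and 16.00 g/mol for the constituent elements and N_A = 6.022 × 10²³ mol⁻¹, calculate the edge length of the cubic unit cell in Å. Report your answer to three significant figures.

M(CaO) = 56.08 g/mol; Z = 4 formula units per cell.
a³ = Z·M/(N_A·ρ) = 4 × 56.08 / (6.022 × 10²³ × 3.32) = 1.122 × 10^-22 cm³, so a = 4.823 × 10^-8 cm = 4.82 Å.

4.82 Å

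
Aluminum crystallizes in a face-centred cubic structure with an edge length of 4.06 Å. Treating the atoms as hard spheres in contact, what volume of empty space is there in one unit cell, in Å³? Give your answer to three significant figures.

17.4 Å³

In an FCC lattice atoms touch along the face diagonal, so √2·a = 4r, so r = 0.3536a = 1.435 Å.
V_cell = a³ = 66.92 Å³; V_atoms = 4 × (4/3)πr³ = 49.56 Å³.
Empty space = 66.92 − 49.56 = 17.4 Å³.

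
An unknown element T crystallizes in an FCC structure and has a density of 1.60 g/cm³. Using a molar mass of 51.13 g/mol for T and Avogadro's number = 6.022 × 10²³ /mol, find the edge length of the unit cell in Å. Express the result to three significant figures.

5.97 Å

With Z = 4 atoms per FCC cell, a³ = Z·M/(N_A·ρ) = 4 × 51.13 / (6.022 × 10²³ × 1.600 g/cm³) = 2.123 × 10^-22 cm³.
a = (2.123 × 10^-22)^(1/3) = 5.965 × 10^-8 cm = 5.97 Å.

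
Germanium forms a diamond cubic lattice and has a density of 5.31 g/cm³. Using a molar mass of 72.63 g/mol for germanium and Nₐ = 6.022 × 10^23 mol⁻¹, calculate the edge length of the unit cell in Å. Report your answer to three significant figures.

5.66 Å

With Z = 8 atoms per diamond cubic cell, a³ = Z·M/(N_A·ρ) = 8 × 72.63 / (6.022 × 10²³ × 5.310 g/cm³) = 1.817 × 10^-22 cm³.
a = (1.817 × 10^-22)^(1/3) = 5.664 × 10^-8 cm = 5.66 Å.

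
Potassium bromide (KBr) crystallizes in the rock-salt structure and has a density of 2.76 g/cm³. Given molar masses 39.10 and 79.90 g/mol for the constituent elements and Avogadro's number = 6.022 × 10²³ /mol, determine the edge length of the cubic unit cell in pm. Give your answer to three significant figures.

659 pm

M(KBr) = 119.0 g/mol; Z = 4 formula units per cell.
a³ = Z·M/(N_A·ρ) = 4 × 119.0 / (6.022 × 10²³ × 2.76) = 2.864 × 10^-22 cm³, so a = 6.592 × 10^-8 cm = 659 pm.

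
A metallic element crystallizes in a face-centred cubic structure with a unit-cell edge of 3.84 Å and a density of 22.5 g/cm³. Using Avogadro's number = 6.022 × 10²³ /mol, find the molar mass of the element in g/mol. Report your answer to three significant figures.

192 g/mol

An FCC cell has Z = 4 atoms; a = 3.840 × 10^-8 cm.
M = ρ·N_A·a³/Z = 22.5 × 6.022 × 10²³ × 5.662 × 10^-23 / 4 = 192 g/mol.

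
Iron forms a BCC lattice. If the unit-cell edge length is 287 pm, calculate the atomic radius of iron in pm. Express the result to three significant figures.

124 pm

In a BCC lattice, atoms touch along the body diagonal, so √3·a = 4r.
r = √3·a/4 = 1.7321 × 287 / 4 = 124 pm.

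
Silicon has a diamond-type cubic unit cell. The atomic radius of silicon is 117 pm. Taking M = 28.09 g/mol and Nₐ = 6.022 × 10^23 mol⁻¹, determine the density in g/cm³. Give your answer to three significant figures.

In a diamond cubic lattice, nearest neighbors lie along the body diagonal with √3·a = 8r, giving a = 540.4 pm = 5.404 × 10^-8 cm.
With Z = 8, ρ = Z·M/(N_A·a³) = 8 × 28.09 / (6.022 × 10²³ × 1.578 × 10^-22) = 2.365 g/cm³.

2.36 g/cm³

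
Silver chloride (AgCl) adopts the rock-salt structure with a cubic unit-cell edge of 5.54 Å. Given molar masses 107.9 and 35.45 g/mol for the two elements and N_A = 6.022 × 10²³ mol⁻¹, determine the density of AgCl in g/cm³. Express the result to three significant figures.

5.60 g/cm³

The rock-salt structure contains Z = 4 formula units per cell; M(AgCl) = 107.9 + 35.45 = 143.35 g/mol.
a³ = (5.540 × 10^-8 cm)³ = 1.700 × 10^-22 cm³.
ρ = 4 × 143.35 / (6.022 × 10²³ × 1.700 × 10^-22) = 5.600 g/cm³.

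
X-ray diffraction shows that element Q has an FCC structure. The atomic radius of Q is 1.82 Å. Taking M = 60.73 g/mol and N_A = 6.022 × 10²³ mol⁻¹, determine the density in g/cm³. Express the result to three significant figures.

2.96 g/cm³

In an FCC lattice, atoms touch along the face diagonal, so √2·a = 4r, giving a = 5.148 Å = 5.148 × 10^-8 cm.
With Z = 4, ρ = Z·M/(N_A·a³) = 4 × 60.73 / (6.022 × 10²³ × 1.364 × 10^-22) = 2.957 g/cm³.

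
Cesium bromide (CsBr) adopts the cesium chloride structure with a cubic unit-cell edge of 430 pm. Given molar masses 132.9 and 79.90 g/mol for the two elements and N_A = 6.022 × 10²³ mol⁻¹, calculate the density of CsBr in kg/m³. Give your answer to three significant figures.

The cesium chloride structure contains Z = 1 formula unit per cell; M(CsBr) = 132.9 + 79.90 = 212.8 g/mol.
a³ = (4.300 × 10^-8 cm)³ = 7.951 × 10^-23 cm³.
ρ = 1 × 212.8 / (6.022 × 10²³ × 7.951 × 10^-23) = 4.445 g/cm³ = 4440 kg/m³.

4440 kg/m³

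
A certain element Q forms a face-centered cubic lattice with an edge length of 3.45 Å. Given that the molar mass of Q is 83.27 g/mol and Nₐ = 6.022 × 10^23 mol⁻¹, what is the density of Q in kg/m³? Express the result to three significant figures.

13500 kg/m³

An FCC unit cell contains Z = 4 atoms.
Cell volume: a³ = (3.45 Å)³ = (3.450 × 10^-8 cm)³ = 4.106 × 10^-23 cm³.
ρ = Z·M/(N_A·a³) = 4 × 83.27 / (6.022 × 10²³ × 4.106 × 10^-23) = 13.47 g/cm³ = 13500 kg/m³.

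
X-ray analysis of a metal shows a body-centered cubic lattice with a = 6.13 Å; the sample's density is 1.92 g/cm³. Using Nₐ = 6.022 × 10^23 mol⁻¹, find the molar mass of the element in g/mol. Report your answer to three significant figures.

133 g/mol

A BCC cell has Z = 2 atoms; a = 6.130 × 10^-8 cm.
M = ρ·N_A·a³/Z = 1.92 × 6.022 × 10²³ × 2.303 × 10^-22 / 2 = 133 g/mol.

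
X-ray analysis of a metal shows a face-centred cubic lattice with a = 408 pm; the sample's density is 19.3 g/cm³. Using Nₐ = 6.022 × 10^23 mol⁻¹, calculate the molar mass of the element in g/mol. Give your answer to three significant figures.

An FCC cell has Z = 4 atoms; a = 4.080 × 10^-8 cm.
M = ρ·N_A·a³/Z = 19.3 × 6.022 × 10²³ × 6.792 × 10^-23 / 4 = 197 g/mol.

197 g/mol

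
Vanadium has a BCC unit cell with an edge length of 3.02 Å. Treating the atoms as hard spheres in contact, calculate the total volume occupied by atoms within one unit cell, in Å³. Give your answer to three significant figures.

18.7 Å³

In a BCC lattice atoms touch along the body diagonal, so √3·a = 4r, so r = 0.4330a = 1.308 Å.
V_atoms = Z × (4/3)πr³ = 2 × (4/3)π × (1.308)³ = 18.7 Å³.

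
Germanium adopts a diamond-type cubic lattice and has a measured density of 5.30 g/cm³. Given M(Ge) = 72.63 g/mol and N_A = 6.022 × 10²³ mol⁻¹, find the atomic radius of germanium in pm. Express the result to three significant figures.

For a diamond cubic cell (Z = 8), a³ = Z·M/(N_A·ρ) = 8 × 72.63 / (6.022 × 10²³ × 5.300) = 1.820 × 10^-22 cm³, so a = 5.668 × 10^-8 cm = 566.8 pm.
Nearest neighbors lie along the body diagonal with √3·a = 8r, so r = 0.2165 × a = 123 pm.

123 pm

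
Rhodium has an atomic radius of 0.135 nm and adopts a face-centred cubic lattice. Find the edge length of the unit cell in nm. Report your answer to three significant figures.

0.382 nm

In an FCC lattice, atoms touch along the face diagonal, so √2·a = 4r.
a = 4r/√2 = 4 × 0.135 / 1.4142 = 0.382 nm.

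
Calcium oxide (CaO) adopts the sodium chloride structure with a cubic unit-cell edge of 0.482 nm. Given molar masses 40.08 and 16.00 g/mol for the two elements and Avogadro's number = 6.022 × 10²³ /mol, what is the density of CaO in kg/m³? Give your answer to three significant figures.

The sodium chloride structure contains Z = 4 formula units per cell; M(CaO) = 40.08 + 16.00 = 56.08 g/mol.
a³ = (4.820 × 10^-8 cm)³ = 1.120 × 10^-22 cm³.
ρ = 4 × 56.08 / (6.022 × 10²³ × 1.120 × 10^-22) = 3.326 g/cm³ = 3330 kg/m³.

3330 kg/m³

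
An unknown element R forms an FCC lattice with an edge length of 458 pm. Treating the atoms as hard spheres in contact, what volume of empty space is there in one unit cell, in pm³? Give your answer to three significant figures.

In an FCC lattice atoms touch along the face diagonal, so √2·a = 4r, so r = 0.3536a = 161.9 pm.
V_cell = a³ = 9.607 × 10^7 pm³; V_atoms = 4 × (4/3)πr³ = 7.114 × 10^7 pm³.
Empty space = 9.607 × 10^7 − 7.114 × 10^7 = 2.49 × 10^7 pm³.

2.49 × 10^7 pm³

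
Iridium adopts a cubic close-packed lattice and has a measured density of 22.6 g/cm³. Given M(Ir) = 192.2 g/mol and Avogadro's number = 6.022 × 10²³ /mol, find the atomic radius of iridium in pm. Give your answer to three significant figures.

For an FCC cell (Z = 4), a³ = Z·M/(N_A·ρ) = 4 × 192.2 / (6.022 × 10²³ × 22.60) = 5.649 × 10^-23 cm³, so a = 3.837 × 10^-8 cm = 383.7 pm.
Atoms touch along the face diagonal, so √2·a = 4r, so r = 0.3536 × a = 136 pm.

136 pm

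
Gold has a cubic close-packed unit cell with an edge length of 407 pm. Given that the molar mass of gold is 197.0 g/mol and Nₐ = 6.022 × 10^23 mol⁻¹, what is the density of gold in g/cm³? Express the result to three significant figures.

An FCC unit cell contains Z = 4 atoms.
Cell volume: a³ = (407 pm)³ = (4.070 × 10^-8 cm)³ = 6.742 × 10^-23 cm³.
ρ = Z·M/(N_A·a³) = 4 × 197.0 / (6.022 × 10²³ × 6.742 × 10^-23) = 19.41 g/cm³.

19.4 g/cm³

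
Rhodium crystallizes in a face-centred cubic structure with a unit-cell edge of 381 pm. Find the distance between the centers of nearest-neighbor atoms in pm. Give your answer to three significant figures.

In an FCC structure, atoms touch along the face diagonal, so √2·a = 4r; the nearest-neighbor distance equals 2r = 0.7071·a.
d = 0.7071 × 381 = 269 pm.

269 pm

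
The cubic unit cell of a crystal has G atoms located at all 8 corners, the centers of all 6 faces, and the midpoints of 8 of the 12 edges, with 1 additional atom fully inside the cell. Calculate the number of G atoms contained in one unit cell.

7

Corner atoms are shared by 8 cells (1/8 each), face atoms by 2 (1/2 each), edge atoms by 4 (1/4 each), interior atoms are unshared.
Net atoms = 8 × 1/8 + 6 × 1/2 + 8 × 1/4 + 1 = 1 + 3 + 2 + 1 = 7.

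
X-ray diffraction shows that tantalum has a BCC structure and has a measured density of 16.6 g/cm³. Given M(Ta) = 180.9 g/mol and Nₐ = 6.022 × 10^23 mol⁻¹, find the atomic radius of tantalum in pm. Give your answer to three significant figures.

For a BCC cell (Z = 2), a³ = Z·M/(N_A·ρ) = 2 × 180.9 / (6.022 × 10²³ × 16.60) = 3.619 × 10^-23 cm³, so a = 3.308 × 10^-8 cm = 330.8 pm.
Atoms touch along the body diagonal, so √3·a = 4r, so r = 0.4330 × a = 143 pm.

143 pm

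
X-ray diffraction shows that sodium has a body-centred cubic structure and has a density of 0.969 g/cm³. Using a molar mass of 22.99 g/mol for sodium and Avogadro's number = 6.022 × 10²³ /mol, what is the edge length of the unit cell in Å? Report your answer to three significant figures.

With Z = 2 atoms per BCC cell, a³ = Z·M/(N_A·ρ) = 2 × 22.99 / (6.022 × 10²³ × 0.9690 g/cm³) = 7.880 × 10^-23 cm³.
a = (7.880 × 10^-23)^(1/3) = 4.287 × 10^-8 cm = 4.29 Å.

4.29 Å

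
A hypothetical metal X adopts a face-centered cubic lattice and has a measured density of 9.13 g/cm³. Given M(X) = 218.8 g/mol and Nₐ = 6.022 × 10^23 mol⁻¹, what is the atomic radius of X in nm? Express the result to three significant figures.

0.192 nm

For an FCC cell (Z = 4), a³ = Z·M/(N_A·ρ) = 4 × 218.8 / (6.022 × 10²³ × 9.130) = 1.592 × 10^-22 cm³, so a = 5.420 × 10^-8 cm = 0.5420 nm.
Atoms touch along the face diagonal, so √2·a = 4r, so r = 0.3536 × a = 0.192 nm.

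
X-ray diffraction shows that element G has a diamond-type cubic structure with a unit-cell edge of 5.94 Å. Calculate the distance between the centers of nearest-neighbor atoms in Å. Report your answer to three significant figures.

In a diamond cubic structure, nearest neighbors lie along the body diagonal with √3·a = 8r; the nearest-neighbor distance equals 2r = 0.4330·a.
d = 0.4330 × 5.94 = 2.57 Å.

2.57 Å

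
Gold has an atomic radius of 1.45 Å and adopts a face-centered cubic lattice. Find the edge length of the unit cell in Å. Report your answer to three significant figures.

4.10 Å

In an FCC lattice, atoms touch along the face diagonal, so √2·a = 4r.
a = 4r/√2 = 4 × 1.45 / 1.4142 = 4.10 Å.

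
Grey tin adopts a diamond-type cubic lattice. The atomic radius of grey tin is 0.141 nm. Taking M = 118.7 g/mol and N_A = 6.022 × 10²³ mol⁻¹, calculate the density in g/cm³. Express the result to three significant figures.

5.71 g/cm³

In a diamond cubic lattice, nearest neighbors lie along the body diagonal with √3·a = 8r, giving a = 0.6513 nm = 6.513 × 10^-8 cm.
With Z = 8, ρ = Z·M/(N_A·a³) = 8 × 118.7 / (6.022 × 10²³ × 2.762 × 10^-22) = 5.709 g/cm³.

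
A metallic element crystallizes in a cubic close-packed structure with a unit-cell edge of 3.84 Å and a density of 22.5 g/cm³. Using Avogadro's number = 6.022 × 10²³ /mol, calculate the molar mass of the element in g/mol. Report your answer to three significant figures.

192 g/mol

An FCC cell has Z = 4 atoms; a = 3.840 × 10^-8 cm.
M = ρ·N_A·a³/Z = 22.5 × 6.022 × 10²³ × 5.662 × 10^-23 / 4 = 192 g/mol.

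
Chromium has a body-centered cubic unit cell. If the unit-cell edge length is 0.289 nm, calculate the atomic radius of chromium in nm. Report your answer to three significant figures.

In a BCC lattice, atoms touch along the body diagonal, so √3·a = 4r.
r = √3·a/4 = 1.7321 × 0.289 / 4 = 0.125 nm.

0.125 nm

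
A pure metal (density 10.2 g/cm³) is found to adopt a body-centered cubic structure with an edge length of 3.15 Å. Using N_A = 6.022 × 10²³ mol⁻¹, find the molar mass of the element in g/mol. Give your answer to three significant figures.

96.0 g/mol

A BCC cell has Z = 2 atoms; a = 3.150 × 10^-8 cm.
M = ρ·N_A·a³/Z = 10.2 × 6.022 × 10²³ × 3.126 × 10^-23 / 2 = 96.0 g/mol.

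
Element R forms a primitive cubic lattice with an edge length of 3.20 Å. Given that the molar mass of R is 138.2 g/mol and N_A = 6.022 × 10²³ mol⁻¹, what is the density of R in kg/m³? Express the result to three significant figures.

A simple cubic unit cell contains Z = 1 atom.
Cell volume: a³ = (3.20 Å)³ = (3.200 × 10^-8 cm)³ = 3.277 × 10^-23 cm³.
ρ = Z·M/(N_A·a³) = 1 × 138.2 / (6.022 × 10²³ × 3.277 × 10^-23) = 7.004 g/cm³ = 7000 kg/m³.

7000 kg/m³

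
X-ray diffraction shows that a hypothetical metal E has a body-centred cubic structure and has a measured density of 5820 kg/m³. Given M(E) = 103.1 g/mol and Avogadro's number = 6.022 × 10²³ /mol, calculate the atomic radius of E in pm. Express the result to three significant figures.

For a BCC cell (Z = 2), a³ = Z·M/(N_A·ρ) = 2 × 103.1 / (6.022 × 10²³ × 5.820) = 5.883 × 10^-23 cm³, so a = 3.889 × 10^-8 cm = 388.9 pm.
Atoms touch along the body diagonal, so √3·a = 4r, so r = 0.4330 × a = 168 pm.

168 pm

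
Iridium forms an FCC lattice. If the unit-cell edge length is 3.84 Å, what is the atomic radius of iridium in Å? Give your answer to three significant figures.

In an FCC lattice, atoms touch along the face diagonal, so √2·a = 4r.
r = √2·a/4 = 1.4142 × 3.84 / 4 = 1.36 Å.

1.36 Å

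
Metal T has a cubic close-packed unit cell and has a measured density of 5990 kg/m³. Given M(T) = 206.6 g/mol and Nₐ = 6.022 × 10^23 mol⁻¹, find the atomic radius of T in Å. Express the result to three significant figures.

2.16 Å

For an FCC cell (Z = 4), a³ = Z·M/(N_A·ρ) = 4 × 206.6 / (6.022 × 10²³ × 5.990) = 2.291 × 10^-22 cm³, so a = 6.119 × 10^-8 cm = 6.119 Å.
Atoms touch along the face diagonal, so √2·a = 4r, so r = 0.3536 × a = 2.16 Å.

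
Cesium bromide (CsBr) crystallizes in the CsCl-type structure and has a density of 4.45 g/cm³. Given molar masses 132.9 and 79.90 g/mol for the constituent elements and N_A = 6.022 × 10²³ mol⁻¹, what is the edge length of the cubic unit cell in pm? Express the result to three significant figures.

M(CsBr) = 212.8 g/mol; Z = 1 formula unit per cell.
a³ = Z·M/(N_A·ρ) = 1 × 212.8 / (6.022 × 10²³ × 4.45) = 7.941 × 10^-23 cm³, so a = 4.298 × 10^-8 cm = 430 pm.

430 pm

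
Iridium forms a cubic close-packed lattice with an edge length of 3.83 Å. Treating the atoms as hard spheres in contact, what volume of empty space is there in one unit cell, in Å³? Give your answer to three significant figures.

14.6 Å³

In an FCC lattice atoms touch along the face diagonal, so √2·a = 4r, so r = 0.3536a = 1.354 Å.
V_cell = a³ = 56.18 Å³; V_atoms = 4 × (4/3)πr³ = 41.60 Å³.
Empty space = 56.18 − 41.60 = 14.6 Å³.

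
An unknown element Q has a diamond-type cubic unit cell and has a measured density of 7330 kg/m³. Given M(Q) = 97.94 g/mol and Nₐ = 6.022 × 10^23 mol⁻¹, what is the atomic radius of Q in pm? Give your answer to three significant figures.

For a diamond cubic cell (Z = 8), a³ = Z·M/(N_A·ρ) = 8 × 97.94 / (6.022 × 10²³ × 7.330) = 1.775 × 10^-22 cm³, so a = 5.620 × 10^-8 cm = 562.0 pm.
Nearest neighbors lie along the body diagonal with √3·a = 8r, so r = 0.2165 × a = 122 pm.

122 pm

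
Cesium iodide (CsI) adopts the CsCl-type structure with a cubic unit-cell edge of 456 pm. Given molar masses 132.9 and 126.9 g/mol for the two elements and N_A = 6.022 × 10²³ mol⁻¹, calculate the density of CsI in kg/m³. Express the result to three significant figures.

4550 kg/m³

The CsCl-type structure contains Z = 1 formula unit per cell; M(CsI) = 132.9 + 126.9 = 259.8 g/mol.
a³ = (4.560 × 10^-8 cm)³ = 9.482 × 10^-23 cm³.
ρ = 1 × 259.8 / (6.022 × 10²³ × 9.482 × 10^-23) = 4.550 g/cm³ = 4550 kg/m³.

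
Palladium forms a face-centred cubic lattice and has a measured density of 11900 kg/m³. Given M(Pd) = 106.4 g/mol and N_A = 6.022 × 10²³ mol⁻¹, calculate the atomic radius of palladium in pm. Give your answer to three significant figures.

For an FCC cell (Z = 4), a³ = Z·M/(N_A·ρ) = 4 × 106.4 / (6.022 × 10²³ × 11.90) = 5.939 × 10^-23 cm³, so a = 3.902 × 10^-8 cm = 390.2 pm.
Atoms touch along the face diagonal, so √2·a = 4r, so r = 0.3536 × a = 138 pm.

138 pm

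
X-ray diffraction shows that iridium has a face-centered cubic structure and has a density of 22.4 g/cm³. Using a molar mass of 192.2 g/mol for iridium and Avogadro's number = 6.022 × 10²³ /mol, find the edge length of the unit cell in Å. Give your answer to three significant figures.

With Z = 4 atoms per FCC cell, a³ = Z·M/(N_A·ρ) = 4 × 192.2 / (6.022 × 10²³ × 22.40 g/cm³) = 5.699 × 10^-23 cm³.
a = (5.699 × 10^-23)^(1/3) = 3.848 × 10^-8 cm = 3.85 Å.

3.85 Å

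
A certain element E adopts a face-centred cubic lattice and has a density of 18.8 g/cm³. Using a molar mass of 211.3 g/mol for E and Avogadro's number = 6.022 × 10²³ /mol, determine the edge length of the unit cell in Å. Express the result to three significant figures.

4.21 Å

With Z = 4 atoms per FCC cell, a³ = Z·M/(N_A·ρ) = 4 × 211.3 / (6.022 × 10²³ × 18.80 g/cm³) = 7.466 × 10^-23 cm³.
a = (7.466 × 10^-23)^(1/3) = 4.211 × 10^-8 cm = 4.21 Å.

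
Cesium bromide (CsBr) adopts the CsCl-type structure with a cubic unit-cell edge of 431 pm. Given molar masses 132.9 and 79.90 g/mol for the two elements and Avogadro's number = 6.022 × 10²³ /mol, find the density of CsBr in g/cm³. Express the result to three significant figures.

4.41 g/cm³

The CsCl-type structure contains Z = 1 formula unit per cell; M(CsBr) = 132.9 + 79.90 = 212.8 g/mol.
a³ = (4.310 × 10^-8 cm)³ = 8.006 × 10^-23 cm³.
ρ = 1 × 212.8 / (6.022 × 10²³ × 8.006 × 10^-23) = 4.414 g/cm³.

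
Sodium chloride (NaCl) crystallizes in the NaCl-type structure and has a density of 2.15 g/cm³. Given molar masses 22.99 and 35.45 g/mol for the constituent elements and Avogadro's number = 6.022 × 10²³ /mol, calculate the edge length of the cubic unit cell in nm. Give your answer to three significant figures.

M(NaCl) = 58.44 g/mol; Z = 4 formula units per cell.
a³ = Z·M/(N_A·ρ) = 4 × 58.44 / (6.022 × 10²³ × 2.15) = 1.805 × 10^-22 cm³, so a = 5.652 × 10^-8 cm = 0.565 nm.

0.565 nm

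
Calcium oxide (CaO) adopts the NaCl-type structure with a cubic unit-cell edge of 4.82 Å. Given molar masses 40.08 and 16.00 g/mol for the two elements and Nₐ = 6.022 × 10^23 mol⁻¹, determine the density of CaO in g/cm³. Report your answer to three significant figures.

The NaCl-type structure contains Z = 4 formula units per cell; M(CaO) = 40.08 + 16.00 = 56.08 g/mol.
a³ = (4.820 × 10^-8 cm)³ = 1.120 × 10^-22 cm³.
ρ = 4 × 56.08 / (6.022 × 10²³ × 1.120 × 10^-22) = 3.326 g/cm³.

3.33 g/cm³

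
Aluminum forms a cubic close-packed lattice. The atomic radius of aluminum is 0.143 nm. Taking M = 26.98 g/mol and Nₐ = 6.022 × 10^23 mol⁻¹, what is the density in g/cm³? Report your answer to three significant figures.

In an FCC lattice, atoms touch along the face diagonal, so √2·a = 4r, giving a = 0.4045 nm = 4.045 × 10^-8 cm.
With Z = 4, ρ = Z·M/(N_A·a³) = 4 × 26.98 / (6.022 × 10²³ × 6.617 × 10^-23) = 2.708 g/cm³.

2.71 g/cm³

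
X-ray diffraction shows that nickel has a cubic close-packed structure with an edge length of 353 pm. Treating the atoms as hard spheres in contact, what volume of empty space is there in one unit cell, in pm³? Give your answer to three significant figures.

In an FCC lattice atoms touch along the face diagonal, so √2·a = 4r, so r = 0.3536a = 124.8 pm.
V_cell = a³ = 4.399 × 10^7 pm³; V_atoms = 4 × (4/3)πr³ = 3.257 × 10^7 pm³.
Empty space = 4.399 × 10^7 − 3.257 × 10^7 = 1.14 × 10^7 pm³.

1.14 × 10^7 pm³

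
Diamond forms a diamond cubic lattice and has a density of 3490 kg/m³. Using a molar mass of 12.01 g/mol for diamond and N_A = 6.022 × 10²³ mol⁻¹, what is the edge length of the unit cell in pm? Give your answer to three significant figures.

358 pm

With Z = 8 atoms per diamond cubic cell, a³ = Z·M/(N_A·ρ) = 8 × 12.01 / (6.022 × 10²³ × 3.490 g/cm³) = 4.572 × 10^-23 cm³.
a = (4.572 × 10^-23)^(1/3) = 3.576 × 10^-8 cm = 358 pm.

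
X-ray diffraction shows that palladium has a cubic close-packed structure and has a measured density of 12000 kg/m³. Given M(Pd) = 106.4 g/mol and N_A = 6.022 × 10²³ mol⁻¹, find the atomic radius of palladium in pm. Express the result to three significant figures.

For an FCC cell (Z = 4), a³ = Z·M/(N_A·ρ) = 4 × 106.4 / (6.022 × 10²³ × 12.00) = 5.890 × 10^-23 cm³, so a = 3.891 × 10^-8 cm = 389.1 pm.
Atoms touch along the face diagonal, so √2·a = 4r, so r = 0.3536 × a = 138 pm.

138 pm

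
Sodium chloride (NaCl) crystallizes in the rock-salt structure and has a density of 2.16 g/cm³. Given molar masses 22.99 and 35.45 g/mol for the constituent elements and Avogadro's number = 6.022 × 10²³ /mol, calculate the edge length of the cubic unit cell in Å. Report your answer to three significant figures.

5.64 Å

M(NaCl) = 58.44 g/mol; Z = 4 formula units per cell.
a³ = Z·M/(N_A·ρ) = 4 × 58.44 / (6.022 × 10²³ × 2.16) = 1.797 × 10^-22 cm³, so a = 5.643 × 10^-8 cm = 5.64 Å.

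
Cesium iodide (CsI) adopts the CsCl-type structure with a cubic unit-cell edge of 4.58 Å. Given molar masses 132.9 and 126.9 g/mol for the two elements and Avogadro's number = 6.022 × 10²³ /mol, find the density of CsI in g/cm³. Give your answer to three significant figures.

4.49 g/cm³

The CsCl-type structure contains Z = 1 formula unit per cell; M(CsI) = 132.9 + 126.9 = 259.8 g/mol.
a³ = (4.580 × 10^-8 cm)³ = 9.607 × 10^-23 cm³.
ρ = 1 × 259.8 / (6.022 × 10²³ × 9.607 × 10^-23) = 4.491 g/cm³.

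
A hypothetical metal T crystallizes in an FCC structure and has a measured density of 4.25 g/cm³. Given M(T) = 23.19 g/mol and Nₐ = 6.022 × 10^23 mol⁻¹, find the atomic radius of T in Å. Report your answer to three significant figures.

For an FCC cell (Z = 4), a³ = Z·M/(N_A·ρ) = 4 × 23.19 / (6.022 × 10²³ × 4.250) = 3.624 × 10^-23 cm³, so a = 3.309 × 10^-8 cm = 3.309 Å.
Atoms touch along the face diagonal, so √2·a = 4r, so r = 0.3536 × a = 1.17 Å.

1.17 Å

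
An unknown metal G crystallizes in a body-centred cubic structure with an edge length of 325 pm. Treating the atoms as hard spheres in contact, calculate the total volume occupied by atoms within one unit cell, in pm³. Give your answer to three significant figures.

2.33 × 10^7 pm³

In a BCC lattice atoms touch along the body diagonal, so √3·a = 4r, so r = 0.4330a = 140.7 pm.
V_atoms = Z × (4/3)πr³ = 2 × (4/3)π × (140.7)³ = 2.33 × 10^7 pm³.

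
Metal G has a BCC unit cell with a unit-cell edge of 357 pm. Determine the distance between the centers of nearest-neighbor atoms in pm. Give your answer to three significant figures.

In a BCC structure, atoms touch along the body diagonal, so √3·a = 4r; the nearest-neighbor distance equals 2r = 0.8660·a.
d = 0.8660 × 357 = 309 pm.

309 pm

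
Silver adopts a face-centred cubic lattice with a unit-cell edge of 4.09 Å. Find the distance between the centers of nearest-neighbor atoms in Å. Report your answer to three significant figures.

In an FCC structure, atoms touch along the face diagonal, so √2·a = 4r; the nearest-neighbor distance equals 2r = 0.7071·a.
d = 0.7071 × 4.09 = 2.89 Å.

2.89 Å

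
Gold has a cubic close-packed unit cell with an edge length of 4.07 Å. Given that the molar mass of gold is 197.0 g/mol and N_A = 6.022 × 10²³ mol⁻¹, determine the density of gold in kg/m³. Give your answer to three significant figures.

19400 kg/m³

An FCC unit cell contains Z = 4 atoms.
Cell volume: a³ = (4.07 Å)³ = (4.070 × 10^-8 cm)³ = 6.742 × 10^-23 cm³.
ρ = Z·M/(N_A·a³) = 4 × 197.0 / (6.022 × 10²³ × 6.742 × 10^-23) = 19.41 g/cm³ = 19400 kg/m³.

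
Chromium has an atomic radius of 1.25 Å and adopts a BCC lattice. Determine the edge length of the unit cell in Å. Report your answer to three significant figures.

In a BCC lattice, atoms touch along the body diagonal, so √3·a = 4r.
a = 4r/√3 = 4 × 1.25 / 1.7321 = 2.89 Å.

2.89 Å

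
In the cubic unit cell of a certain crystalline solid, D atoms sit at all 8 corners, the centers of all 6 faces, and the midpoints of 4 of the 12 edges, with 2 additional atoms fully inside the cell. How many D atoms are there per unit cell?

7

Corner atoms are shared by 8 cells (1/8 each), face atoms by 2 (1/2 each), edge atoms by 4 (1/4 each), interior atoms are unshared.
Net atoms = 8 × 1/8 + 6 × 1/2 + 4 × 1/4 + 2 = 1 + 3 + 1 + 2 = 7.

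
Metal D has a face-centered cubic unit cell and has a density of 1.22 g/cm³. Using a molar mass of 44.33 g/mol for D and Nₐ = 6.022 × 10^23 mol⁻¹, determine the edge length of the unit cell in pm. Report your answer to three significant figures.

With Z = 4 atoms per FCC cell, a³ = Z·M/(N_A·ρ) = 4 × 44.33 / (6.022 × 10²³ × 1.220 g/cm³) = 2.414 × 10^-22 cm³.
a = (2.414 × 10^-22)^(1/3) = 6.226 × 10^-8 cm = 623 pm.

623 pm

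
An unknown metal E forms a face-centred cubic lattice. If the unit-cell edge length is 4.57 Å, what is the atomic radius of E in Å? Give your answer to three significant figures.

In an FCC lattice, atoms touch along the face diagonal, so √2·a = 4r.
r = √2·a/4 = 1.4142 × 4.57 / 4 = 1.62 Å.

1.62 Å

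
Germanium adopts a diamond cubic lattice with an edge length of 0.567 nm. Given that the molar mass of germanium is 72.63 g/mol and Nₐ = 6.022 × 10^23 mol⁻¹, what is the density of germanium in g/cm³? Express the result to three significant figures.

5.29 g/cm³

A diamond cubic unit cell contains Z = 8 atoms.
Cell volume: a³ = (0.567 nm)³ = (5.670 × 10^-8 cm)³ = 1.823 × 10^-22 cm³.
ρ = Z·M/(N_A·a³) = 8 × 72.63 / (6.022 × 10²³ × 1.823 × 10^-22) = 5.293 g/cm³.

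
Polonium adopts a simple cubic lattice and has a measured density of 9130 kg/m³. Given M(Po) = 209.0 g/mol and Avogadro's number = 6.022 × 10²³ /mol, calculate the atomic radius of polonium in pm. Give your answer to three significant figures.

For a simple cubic cell (Z = 1), a³ = Z·M/(N_A·ρ) = 1 × 209.0 / (6.022 × 10²³ × 9.130) = 3.801 × 10^-23 cm³, so a = 3.362 × 10^-8 cm = 336.2 pm.
Atoms touch along the cell edge, so a = 2r, so r = 0.5000 × a = 168 pm.

168 pm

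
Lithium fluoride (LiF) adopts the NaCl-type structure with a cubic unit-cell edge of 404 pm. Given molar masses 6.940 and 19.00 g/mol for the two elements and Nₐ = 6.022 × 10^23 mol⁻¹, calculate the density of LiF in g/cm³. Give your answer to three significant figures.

The NaCl-type structure contains Z = 4 formula units per cell; M(LiF) = 6.940 + 19.00 = 25.94 g/mol.
a³ = (4.040 × 10^-8 cm)³ = 6.594 × 10^-23 cm³.
ρ = 4 × 25.94 / (6.022 × 10²³ × 6.594 × 10^-23) = 2.613 g/cm³.

2.61 g/cm³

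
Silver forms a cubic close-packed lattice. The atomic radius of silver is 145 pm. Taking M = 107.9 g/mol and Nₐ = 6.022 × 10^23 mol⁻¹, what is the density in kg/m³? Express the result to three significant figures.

In an FCC lattice, atoms touch along the face diagonal, so √2·a = 4r, giving a = 410.1 pm = 4.101 × 10^-8 cm.
With Z = 4, ρ = Z·M/(N_A·a³) = 4 × 107.9 / (6.022 × 10²³ × 6.898 × 10^-23) = 10.39 g/cm³ = 10400 kg/m³.

10400 kg/m³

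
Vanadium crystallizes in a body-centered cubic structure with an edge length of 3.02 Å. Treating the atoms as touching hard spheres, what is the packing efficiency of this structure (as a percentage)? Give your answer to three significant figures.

68.0%

In a BCC lattice atoms touch along the body diagonal, so √3·a = 4r, so r = 0.4330a = 1.308 Å.
Packing fraction = Z·(4/3)πr³ / a³ = 2 × (4/3)π × (1.308)³ / (3.02)³ = 0.6802 = 68.0%.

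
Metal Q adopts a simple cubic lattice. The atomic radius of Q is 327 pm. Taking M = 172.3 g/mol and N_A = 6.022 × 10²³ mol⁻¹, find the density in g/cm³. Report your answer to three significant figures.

In a simple cubic lattice, atoms touch along the cell edge, so a = 2r, giving a = 654.0 pm = 6.540 × 10^-8 cm.
With Z = 1, ρ = Z·M/(N_A·a³) = 1 × 172.3 / (6.022 × 10²³ × 2.797 × 10^-22) = 1.023 g/cm³.

1.02 g/cm³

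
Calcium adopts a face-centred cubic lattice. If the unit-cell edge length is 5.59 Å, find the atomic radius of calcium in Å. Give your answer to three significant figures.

In an FCC lattice, atoms touch along the face diagonal, so √2·a = 4r.
r = √2·a/4 = 1.4142 × 5.59 / 4 = 1.98 Å.

1.98 Å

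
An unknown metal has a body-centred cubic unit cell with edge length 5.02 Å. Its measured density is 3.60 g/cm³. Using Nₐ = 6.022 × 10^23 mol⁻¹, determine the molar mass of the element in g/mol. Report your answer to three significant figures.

137 g/mol

A BCC cell has Z = 2 atoms; a = 5.020 × 10^-8 cm.
M = ρ·N_A·a³/Z = 3.60 × 6.022 × 10²³ × 1.265 × 10^-22 / 2 = 137 g/mol.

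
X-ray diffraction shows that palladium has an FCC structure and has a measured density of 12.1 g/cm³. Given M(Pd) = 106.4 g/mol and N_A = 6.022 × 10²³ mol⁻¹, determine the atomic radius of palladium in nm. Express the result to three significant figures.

0.137 nm

For an FCC cell (Z = 4), a³ = Z·M/(N_A·ρ) = 4 × 106.4 / (6.022 × 10²³ × 12.10) = 5.841 × 10^-23 cm³, so a = 3.880 × 10^-8 cm = 0.3880 nm.
Atoms touch along the face diagonal, so √2·a = 4r, so r = 0.3536 × a = 0.137 nm.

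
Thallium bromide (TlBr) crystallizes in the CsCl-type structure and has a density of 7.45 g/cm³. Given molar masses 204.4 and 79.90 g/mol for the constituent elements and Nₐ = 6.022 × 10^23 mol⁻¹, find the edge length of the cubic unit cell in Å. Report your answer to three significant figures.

M(TlBr) = 284.3 g/mol; Z = 1 formula unit per cell.
a³ = Z·M/(N_A·ρ) = 1 × 284.3 / (6.022 × 10²³ × 7.45) = 6.337 × 10^-23 cm³, so a = 3.987 × 10^-8 cm = 3.99 Å.

3.99 Å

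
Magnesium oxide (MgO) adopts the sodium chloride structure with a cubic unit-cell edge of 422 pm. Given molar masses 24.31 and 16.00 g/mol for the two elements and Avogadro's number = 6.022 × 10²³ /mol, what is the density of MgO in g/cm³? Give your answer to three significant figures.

The sodium chloride structure contains Z = 4 formula units per cell; M(MgO) = 24.31 + 16.00 = 40.31 g/mol.
a³ = (4.220 × 10^-8 cm)³ = 7.515 × 10^-23 cm³.
ρ = 4 × 40.31 / (6.022 × 10²³ × 7.515 × 10^-23) = 3.563 g/cm³.

3.56 g/cm³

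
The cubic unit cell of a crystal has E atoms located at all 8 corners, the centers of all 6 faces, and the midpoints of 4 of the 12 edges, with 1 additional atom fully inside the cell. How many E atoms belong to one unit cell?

6

Corner atoms are shared by 8 cells (1/8 each), face atoms by 2 (1/2 each), edge atoms by 4 (1/4 each), interior atoms are unshared.
Net atoms = 8 × 1/8 + 6 × 1/2 + 4 × 1/4 + 1 = 1 + 3 + 1 + 1 = 6.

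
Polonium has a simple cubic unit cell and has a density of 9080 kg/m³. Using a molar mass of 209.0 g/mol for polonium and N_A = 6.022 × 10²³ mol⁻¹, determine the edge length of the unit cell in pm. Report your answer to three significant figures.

337 pm

With Z = 1 atom per simple cubic cell, a³ = Z·M/(N_A·ρ) = 1 × 209.0 / (6.022 × 10²³ × 9.080 g/cm³) = 3.822 × 10^-23 cm³.
a = (3.822 × 10^-23)^(1/3) = 3.369 × 10^-8 cm = 337 pm.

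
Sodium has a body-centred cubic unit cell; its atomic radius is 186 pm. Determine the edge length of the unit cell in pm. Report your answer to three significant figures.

In a BCC lattice, atoms touch along the body diagonal, so √3·a = 4r.
a = 4r/√3 = 4 × 186 / 1.7321 = 430 pm.

430 pm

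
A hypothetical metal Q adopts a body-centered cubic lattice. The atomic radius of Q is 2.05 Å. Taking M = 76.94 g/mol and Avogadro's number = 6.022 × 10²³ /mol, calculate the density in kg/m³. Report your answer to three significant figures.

In a BCC lattice, atoms touch along the body diagonal, so √3·a = 4r, giving a = 4.734 Å = 4.734 × 10^-8 cm.
With Z = 2, ρ = Z·M/(N_A·a³) = 2 × 76.94 / (6.022 × 10²³ × 1.061 × 10^-22) = 2.408 g/cm³ = 2410 kg/m³.

2410 kg/m³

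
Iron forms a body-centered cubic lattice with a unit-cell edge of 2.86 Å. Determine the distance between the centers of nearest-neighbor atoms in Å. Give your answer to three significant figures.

In a BCC structure, atoms touch along the body diagonal, so √3·a = 4r; the nearest-neighbor distance equals 2r = 0.8660·a.
d = 0.8660 × 2.86 = 2.48 Å.

2.48 Å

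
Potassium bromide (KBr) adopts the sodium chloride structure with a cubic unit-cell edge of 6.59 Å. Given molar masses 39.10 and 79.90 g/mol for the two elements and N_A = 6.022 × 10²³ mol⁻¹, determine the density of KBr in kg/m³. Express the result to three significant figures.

The sodium chloride structure contains Z = 4 formula units per cell; M(KBr) = 39.10 + 79.90 = 119.0 g/mol.
a³ = (6.590 × 10^-8 cm)³ = 2.862 × 10^-22 cm³.
ρ = 4 × 119.0 / (6.022 × 10²³ × 2.862 × 10^-22) = 2.762 g/cm³ = 2760 kg/m³.

2760 kg/m³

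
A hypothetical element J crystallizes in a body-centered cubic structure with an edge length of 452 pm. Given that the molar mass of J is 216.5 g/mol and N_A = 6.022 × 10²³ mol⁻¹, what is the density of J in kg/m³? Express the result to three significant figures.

7790 kg/m³

A BCC unit cell contains Z = 2 atoms.
Cell volume: a³ = (452 pm)³ = (4.520 × 10^-8 cm)³ = 9.235 × 10^-23 cm³.
ρ = Z·M/(N_A·a³) = 2 × 216.5 / (6.022 × 10²³ × 9.235 × 10^-23) = 7.786 g/cm³ = 7790 kg/m³.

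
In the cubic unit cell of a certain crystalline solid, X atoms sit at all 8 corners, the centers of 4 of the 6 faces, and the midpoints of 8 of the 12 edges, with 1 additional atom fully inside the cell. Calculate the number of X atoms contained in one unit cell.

Corner atoms are shared by 8 cells (1/8 each), face atoms by 2 (1/2 each), edge atoms by 4 (1/4 each), interior atoms are unshared.
Net atoms = 8 × 1/8 + 4 × 1/2 + 8 × 1/4 + 1 = 1 + 2 + 2 + 1 = 6.

6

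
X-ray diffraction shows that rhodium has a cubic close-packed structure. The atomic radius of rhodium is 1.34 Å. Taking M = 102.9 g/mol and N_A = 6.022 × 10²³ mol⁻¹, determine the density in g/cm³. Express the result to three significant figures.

12.6 g/cm³

In an FCC lattice, atoms touch along the face diagonal, so √2·a = 4r, giving a = 3.790 Å = 3.790 × 10^-8 cm.
With Z = 4, ρ = Z·M/(N_A·a³) = 4 × 102.9 / (6.022 × 10²³ × 5.444 × 10^-23) = 12.55 g/cm³.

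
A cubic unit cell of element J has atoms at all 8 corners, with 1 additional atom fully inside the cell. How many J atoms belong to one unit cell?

Corner atoms are shared by 8 cells (1/8 each), interior atoms are unshared.
Net atoms = 8 × 1/8 + 1 = 1 + 1 = 2.

2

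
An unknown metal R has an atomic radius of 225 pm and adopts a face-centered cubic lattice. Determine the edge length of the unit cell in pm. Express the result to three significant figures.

In an FCC lattice, atoms touch along the face diagonal, so √2·a = 4r.
a = 4r/√2 = 4 × 225 / 1.4142 = 636 pm.

636 pm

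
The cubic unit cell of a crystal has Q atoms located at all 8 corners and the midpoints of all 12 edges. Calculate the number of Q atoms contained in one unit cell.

4

Corner atoms are shared by 8 cells (1/8 each), edge atoms by 4 (1/4 each).
Net atoms = 8 × 1/8 + 12 × 1/4 = 1 + 3 = 4.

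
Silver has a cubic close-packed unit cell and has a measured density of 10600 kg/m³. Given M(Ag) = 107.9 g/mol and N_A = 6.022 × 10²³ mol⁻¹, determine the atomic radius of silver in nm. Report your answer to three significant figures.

For an FCC cell (Z = 4), a³ = Z·M/(N_A·ρ) = 4 × 107.9 / (6.022 × 10²³ × 10.60) = 6.761 × 10^-23 cm³, so a = 4.074 × 10^-8 cm = 0.4074 nm.
Atoms touch along the face diagonal, so √2·a = 4r, so r = 0.3536 × a = 0.144 nm.

0.144 nm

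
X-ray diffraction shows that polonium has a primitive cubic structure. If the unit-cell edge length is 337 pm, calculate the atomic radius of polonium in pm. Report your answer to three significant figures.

In a simple cubic lattice, atoms touch along the cell edge, so a = 2r.
r = a/2 = 337/2 = 169 pm.

169 pm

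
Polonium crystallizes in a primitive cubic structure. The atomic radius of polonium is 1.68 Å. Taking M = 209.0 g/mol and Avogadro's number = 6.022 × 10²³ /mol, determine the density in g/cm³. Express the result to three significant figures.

In a simple cubic lattice, atoms touch along the cell edge, so a = 2r, giving a = 3.360 Å = 3.360 × 10^-8 cm.
With Z = 1, ρ = Z·M/(N_A·a³) = 1 × 209.0 / (6.022 × 10²³ × 3.793 × 10^-23) = 9.149 g/cm³.

9.15 g/cm³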